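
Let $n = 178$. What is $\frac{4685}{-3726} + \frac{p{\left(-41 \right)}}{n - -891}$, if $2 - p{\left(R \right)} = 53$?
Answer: $- \frac{5198291}{3983094} \approx -1.3051$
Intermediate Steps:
$p{\left(R \right)} = -51$ ($p{\left(R \right)} = 2 - 53 = -51$)
$\frac{4685}{-3726} + \frac{p{\left(-41 \right)}}{n - -891} = \frac{4685}{-3726} - \frac{51}{178 - -891} = 4685 \left(- \frac{1}{3726}\right) - \frac{51}{178 + 891} = - \frac{4685}{3726} - \frac{51}{1069} = - \frac{5198291}{3983094}$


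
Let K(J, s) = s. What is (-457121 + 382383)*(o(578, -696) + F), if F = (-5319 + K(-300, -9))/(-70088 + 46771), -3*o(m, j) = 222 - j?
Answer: 532857575412/23317 ≈ 2.2853e+7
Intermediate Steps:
o(m, j) = -74 + j/3 (o(m, j) = -(222 - j)/3 = -74 + j/3)
F = 5328/23317 (F = (-5319 - 9)/(-70088 + 46771) = -5328/(-23317) = -5328*(-1/23317) = 5328/23317 ≈ 0.22850)
(-457121 + 382383)*(o(578, -696) + F) = (-457121 + 382383)*((-74 + (1/3)*(-696)) + 5328/23317) = -74738*((-74 - 232) + 5328/23317) = -74738*(-306 + 5328/23317) = -74738*(-7129674/23317) = 532857575412/23317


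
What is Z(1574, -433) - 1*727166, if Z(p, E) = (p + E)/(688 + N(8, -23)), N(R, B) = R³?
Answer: -872598059/1200 ≈ -7.2717e+5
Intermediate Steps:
Z(p, E) = E/1200 + p/1200 (Z(p, E) = (p + E)/(688 + 8³) = (E + p)/(688 + 512) = (E + p)/1200 = (E + p)*(1/1200) = E/1200 + p/1200)
Z(1574, -433) - 1*727166 = ((1/1200)*(-433) + (1/1200)*1574) - 1*727166 = (-433/1200 + 787/600) - 727166 = 1141/1200 - 727166 = -872598059/1200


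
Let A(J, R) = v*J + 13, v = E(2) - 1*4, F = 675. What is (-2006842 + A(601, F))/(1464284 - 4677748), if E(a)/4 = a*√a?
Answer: 2009233/3213464 - 601*√2/401683 ≈ 0.62314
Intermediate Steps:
E(a) = 4*a^(3/2) (E(a) = 4*(a*√a) = 4*a^(3/2))
v = -4 + 8*√2 (v = 4*2^(3/2) - 1*4 = 4*(2*√2) - 4 = 8*√2 - 4 = -4 + 8*√2 ≈ 7.3137)
A(J, R) = 13 + J*(-4 + 8*√2) (A(J, R) = (-4 + 8*√2)*J + 13 = J*(-4 + 8*√2) + 13 = 13 + J*(-4 + 8*√2))
(-2006842 + A(601, F))/(1464284 - 4677748) = (-2006842 + (13 - 4*601*(1 - 2*√2)))/(1464284 - 4677748) = (-2006842 + (13 + (-2404 + 4808*√2)))/(-3213464) = (-2006842 + (-2391 + 4808*√2))*(-1/3213464) = (-2009233 + 4808*√2)*(-1/3213464) = 2009233/3213464 - 601*√2/401683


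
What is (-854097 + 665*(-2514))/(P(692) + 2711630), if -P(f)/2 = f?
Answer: -2525907/2710246 ≈ -0.93198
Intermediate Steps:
P(f) = -2*f
(-854097 + 665*(-2514))/(P(692) + 2711630) = (-854097 + 665*(-2514))/(-2*692 + 2711630) = (-854097 - 1671810)/(-1384 + 2711630) = -2525907/2710246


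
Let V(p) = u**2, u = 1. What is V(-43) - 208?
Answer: -207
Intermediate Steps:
V(p) = 1 (V(p) = 1**2 = 1)
V(-43) - 208 = 1 - 208 = -207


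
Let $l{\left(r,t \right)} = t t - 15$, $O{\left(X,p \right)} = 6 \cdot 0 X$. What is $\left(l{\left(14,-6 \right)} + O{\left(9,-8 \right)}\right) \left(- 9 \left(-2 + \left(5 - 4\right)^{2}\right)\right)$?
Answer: $189$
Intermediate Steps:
$O{\left(X,p \right)} = 0$ ($O{\left(X,p \right)} = 0 X = 0$)
$l{\left(r,t \right)} = -15 + t^{2}$ ($l{\left(r,t \right)} = t^{2} - 15 = -15 + t^{2}$)
$\left(l{\left(14,-6 \right)} + O{\left(9,-8 \right)}\right) \left(- 9 \left(-2 + \left(5 - 4\right)^{2}\right)\right) = \left(\left(-15 + \left(-6\right)^{2}\right) + 0\right) \left(- 9 \left(-2 + \left(5 - 4\right)^{2}\right)\right) = \left(\left(-15 + 36\right) + 0\right) \left(- 9 \left(-2 + 1^{2}\right)\right) = \left(21 + 0\right) \left(- 9 \left(-2 + 1\right)\right) = 21 \left(\left(-9\right) \left(-1\right)\right) = 21 \cdot 9 = 189$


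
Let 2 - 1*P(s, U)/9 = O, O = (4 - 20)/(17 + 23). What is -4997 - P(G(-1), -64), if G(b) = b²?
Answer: -25093/5 ≈ -5018.6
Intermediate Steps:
O = -⅖ (O = -16/40 = -16*1/40 = -⅖ ≈ -0.40000)
P(s, U) = 108/5 (P(s, U) = 18 - 9*(-⅖) = 18 + 18/5 = 108/5)
-4997 - P(G(-1), -64) = -4997 - 1*108/5 = -4997 - 108/5 = -25093/5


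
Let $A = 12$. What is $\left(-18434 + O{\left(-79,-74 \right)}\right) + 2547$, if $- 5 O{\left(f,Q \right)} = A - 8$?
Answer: $- \frac{79439}{5} \approx -15888.0$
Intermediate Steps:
$O{\left(f,Q \right)} = - \frac{4}{5}$ ($O{\left(f,Q \right)} = - \frac{12 - 8}{5} = \left(- \frac{1}{5}\right) 4 = - \frac{4}{5}$)
$\left(-18434 + O{\left(-79,-74 \right)}\right) + 2547 = \left(-18434 - \frac{4}{5}\right) + 2547 = - \frac{92174}{5} + 2547 = - \frac{79439}{5}$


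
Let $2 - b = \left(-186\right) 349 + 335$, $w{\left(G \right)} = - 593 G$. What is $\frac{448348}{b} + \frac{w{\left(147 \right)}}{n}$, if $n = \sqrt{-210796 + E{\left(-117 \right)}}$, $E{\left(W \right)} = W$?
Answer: $\frac{448348}{64581} + \frac{87171 i \sqrt{210913}}{210913} \approx 6.9424 + 189.81 i$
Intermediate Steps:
$b = 64581$ ($b = 2 - \left(\left(-186\right) 349 + 335\right) = 2 - \left(-64914 + 335\right) = 2 - -64579 = 2 + 64579 = 64581$)
$n = i \sqrt{210913}$ ($n = \sqrt{-210796 - 117} = \sqrt{-210913} = i \sqrt{210913} \approx 459.25 i$)
$\frac{448348}{b} + \frac{w{\left(147 \right)}}{n} = \frac{448348}{64581} + \frac{\left(-593\right) 147}{i \sqrt{210913}} = 448348 \cdot \frac{1}{64581} - 87171 \left(- \frac{i \sqrt{210913}}{210913}\right) = \frac{448348}{64581} + \frac{87171 i \sqrt{210913}}{210913}$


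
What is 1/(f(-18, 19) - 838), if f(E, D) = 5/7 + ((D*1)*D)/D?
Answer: -7/5728 ≈ -0.0012221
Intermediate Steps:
f(E, D) = 5/7 + D (f(E, D) = 5*(1/7) + (D*D)/D = 5/7 + D**2/D = 5/7 + D)
1/(f(-18, 19) - 838) = 1/((5/7 + 19) - 838) = 1/(138/7 - 838) = 1/(-5728/7) = -7/5728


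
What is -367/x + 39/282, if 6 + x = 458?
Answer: -14311/21244 ≈ -0.67365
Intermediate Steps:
x = 452 (x = -6 + 458 = 452)
-367/x + 39/282 = -367/452 + 39/282 = -367*1/452 + 39*(1/282) = -367/452 + 13/94 = -14311/21244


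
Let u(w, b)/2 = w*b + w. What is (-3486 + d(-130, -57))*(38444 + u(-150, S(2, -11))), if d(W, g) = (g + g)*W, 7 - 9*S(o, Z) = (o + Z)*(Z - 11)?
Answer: 504483896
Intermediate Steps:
S(o, Z) = 7/9 - (-11 + Z)*(Z + o)/9 (S(o, Z) = 7/9 - (o + Z)*(Z - 11)/9 = 7/9 - (Z + o)*(-11 + Z)/9 = 7/9 - (-11 + Z)*(Z + o)/9)
d(W, g) = 2*W*g (d(W, g) = (2*g)*W = 2*W*g)
u(w, b) = 2*w + 2*b*w (u(w, b) = 2*(w*b + w) = 2*(b*w + w) = 2*(w + b*w) = 2*w + 2*b*w)
(-3486 + d(-130, -57))*(38444 + u(-150, S(2, -11))) = (-3486 + 2*(-130)*(-57))*(38444 + 2*(-150)*(1 + (7/9 - ⅑*(-11)² + (11/9)*(-11) + (11/9)*2 - ⅑*(-11)*2))) = (-3486 + 14820)*(38444 + 2*(-150)*(1 + (7/9 - ⅑*121 - 121/9 + 22/9 + 22/9))) = 11334*(38444 + 2*(-150)*(1 + (7/9 - 121/9 - 121/9 + 22/9 + 22/9))) = 11334*(38444 + 2*(-150)*(1 - 191/9)) = 11334*(38444 + 2*(-150)*(-182/9)) = 11334*(38444 + 18200/3) = 11334*(133532/3) = 504483896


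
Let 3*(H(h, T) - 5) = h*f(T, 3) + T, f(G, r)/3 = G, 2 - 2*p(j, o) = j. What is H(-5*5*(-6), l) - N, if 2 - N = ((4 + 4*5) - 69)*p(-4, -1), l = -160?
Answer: -72556/3 ≈ -24185.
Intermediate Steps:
p(j, o) = 1 - j/2
f(G, r) = 3*G
H(h, T) = 5 + T/3 + T*h (H(h, T) = 5 + (h*(3*T) + T)/3 = 5 + (3*T*h + T)/3 = 5 + (T + 3*T*h)/3 = 5 + (T/3 + T*h) = 5 + T/3 + T*h)
N = 137 (N = 2 - ((4 + 4*5) - 69)*(1 - ½*(-4)) = 2 - ((4 + 20) - 69)*(1 + 2) = 2 - (24 - 69)*3 = 2 - (-45)*3 = 2 - 1*(-135) = 2 + 135 = 137)
H(-5*5*(-6), l) - N = (5 + (⅓)*(-160) - 160*(-5*5)*(-6)) - 1*137 = (5 - 160/3 - (-4000)*(-6)) - 137 = (5 - 160/3 - 160*150) - 137 = (5 - 160/3 - 24000) - 137 = -72145/3 - 137 = -72556/3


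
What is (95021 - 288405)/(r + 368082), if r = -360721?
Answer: -193384/7361 ≈ -26.271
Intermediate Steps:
(95021 - 288405)/(r + 368082) = (95021 - 288405)/(-360721 + 368082) = -193384/7361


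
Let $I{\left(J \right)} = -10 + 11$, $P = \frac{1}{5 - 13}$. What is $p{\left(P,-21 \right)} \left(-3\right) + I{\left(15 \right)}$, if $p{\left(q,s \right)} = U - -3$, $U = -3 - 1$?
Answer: $4$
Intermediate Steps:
$P = - \frac{1}{8}$ ($P = \frac{1}{-8} = - \frac{1}{8} \approx -0.125$)
$U = -4$ ($U = -3 - 1 = -4$)
$I{\left(J \right)} = 1$
$p{\left(q,s \right)} = -1$ ($p{\left(q,s \right)} = -4 - -3 = -4 + 3 = -1$)
$p{\left(P,-21 \right)} \left(-3\right) + I{\left(15 \right)} = \left(-1\right) \left(-3\right) + 1 = 3 + 1 = 4$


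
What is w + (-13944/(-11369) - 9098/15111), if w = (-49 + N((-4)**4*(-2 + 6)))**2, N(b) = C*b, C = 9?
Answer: 14436766690416173/171796959 ≈ 8.4034e+7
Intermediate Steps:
N(b) = 9*b
w = 84033889 (w = (-49 + 9*((-4)**4*(-2 + 6)))**2 = (-49 + 9*(256*4))**2 = (-49 + 9*1024)**2 = (-49 + 9216)**2 = 9167**2 = 84033889)
w + (-13944/(-11369) - 9098/15111) = 84033889 + (-13944/(-11369) - 9098/15111) = 84033889 + (-13944*(-1/11369) - 9098*1/15111) = 84033889 + (13944/11369 - 9098/15111) = 84033889 + 107272622/171796959 = 14436766690416173/171796959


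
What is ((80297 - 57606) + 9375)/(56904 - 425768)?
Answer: -16033/184432 ≈ -0.086932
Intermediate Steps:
((80297 - 57606) + 9375)/(56904 - 425768) = (22691 + 9375)/(-368864) = 32066*(-1/368864) = -16033/184432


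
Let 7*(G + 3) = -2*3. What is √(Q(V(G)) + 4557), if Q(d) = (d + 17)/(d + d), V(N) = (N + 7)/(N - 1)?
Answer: 2*√137467/11 ≈ 67.412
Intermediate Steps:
G = -27/7 (G = -3 + (-2*3)/7 = -3 + (⅐)*(-6) = -3 - 6/7 = -27/7 ≈ -3.8571)
V(N) = (7 + N)/(-1 + N)
Q(d) = (17 + d)/(2*d) (Q(d) = (17 + d)/((2*d)) = (17 + d)*(1/(2*d)) = (17 + d)/(2*d))
√(Q(V(G)) + 4557) = √((17 + (7 - 27/7)/(-1 - 27/7))/(2*(((7 - 27/7)/(-1 - 27/7)))) + 4557) = √((17 + (22/7)/(-34/7))/(2*(((22/7)/(-34/7)))) + 4557) = √((17 - 7/34*22/7)/(2*((-7/34*22/7))) + 4557) = √((17 - 11/17)/(2*(-11/17)) + 4557) = √((½)*(-17/11)*(278/17) + 4557) = √(-139/11 + 4557) = √(49988/11) = 2*√137467/11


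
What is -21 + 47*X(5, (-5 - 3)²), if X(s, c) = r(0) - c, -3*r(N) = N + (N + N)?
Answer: -3029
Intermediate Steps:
r(N) = -N (r(N) = -(N + (N + N))/3 = -(N + 2*N)/3 = -N)
X(s, c) = -c (X(s, c) = -1*0 - c = 0 - c = -c)
-21 + 47*X(5, (-5 - 3)²) = -21 + 47*(-(-5 - 3)²) = -21 + 47*(-1*(-8)²) = -21 + 47*(-1*64) = -21 + 47*(-64) = -21 - 3008 = -3029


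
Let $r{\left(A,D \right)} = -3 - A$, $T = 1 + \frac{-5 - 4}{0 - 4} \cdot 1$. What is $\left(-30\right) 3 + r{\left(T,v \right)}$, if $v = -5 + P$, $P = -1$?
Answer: $- \frac{385}{4} \approx -96.25$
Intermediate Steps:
$T = \frac{13}{4}$ ($T = 1 + - \frac{9}{-4} \cdot 1 = 1 + \left(-9\right) \left(- \frac{1}{4}\right) 1 = 1 + \frac{9}{4} \cdot 1 = 1 + \frac{9}{4} = \frac{13}{4} \approx 3.25$)
$v = -6$ ($v = -5 - 1 = -6$)
$\left(-30\right) 3 + r{\left(T,v \right)} = \left(-30\right) 3 - \frac{25}{4} = -90 - \frac{25}{4} = - \frac{385}{4}$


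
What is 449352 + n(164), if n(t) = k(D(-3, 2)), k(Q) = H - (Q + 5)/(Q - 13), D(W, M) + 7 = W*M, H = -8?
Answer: 5841468/13 ≈ 4.4934e+5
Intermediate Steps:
D(W, M) = -7 + M*W (D(W, M) = -7 + W*M = -7 + M*W)
k(Q) = -8 - (5 + Q)/(-13 + Q) (k(Q) = -8 - (Q + 5)/(Q - 13) = -8 - (5 + Q)/(-13 + Q))
n(t) = -108/13 (n(t) = 9*(11 - (-7 + 2*(-3)))/(-13 + (-7 + 2*(-3))) = 9*(11 - (-7 - 6))/(-13 + (-7 - 6)) = 9*(11 - 1*(-13))/(-13 - 13) = 9*(11 + 13)/(-26) = 9*(-1/26)*24 = -108/13)
449352 + n(164) = 449352 - 108/13 = 5841468/13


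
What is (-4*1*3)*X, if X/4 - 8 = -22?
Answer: 672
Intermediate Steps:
X = -56 (X = 32 + 4*(-22) = 32 - 88 = -56)
(-4*1*3)*X = (-4*1*3)*(-56) = -4*3*(-56) = -12*(-56) = 672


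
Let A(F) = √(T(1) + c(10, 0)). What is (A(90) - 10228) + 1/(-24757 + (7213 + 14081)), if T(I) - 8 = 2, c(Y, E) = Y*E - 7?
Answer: -35419565/3463 + √3 ≈ -10226.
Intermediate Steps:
c(Y, E) = -7 + E*Y (c(Y, E) = E*Y - 7 = -7 + E*Y)
T(I) = 10 (T(I) = 8 + 2 = 10)
A(F) = √3 (A(F) = √(10 + (-7 + 0*10)) = √(10 + (-7 + 0)) = √(10 - 7) = √3)
(A(90) - 10228) + 1/(-24757 + (7213 + 14081)) = (√3 - 10228) + 1/(-24757 + (7213 + 14081)) = (-10228 + √3) + 1/(-24757 + 21294) = (-10228 + √3) + 1/(-3463) = (-10228 + √3) - 1/3463 = -35419565/3463 + √3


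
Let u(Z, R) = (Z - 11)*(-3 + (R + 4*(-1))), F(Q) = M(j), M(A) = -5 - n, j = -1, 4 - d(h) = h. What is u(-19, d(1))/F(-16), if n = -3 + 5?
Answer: -120/7 ≈ -17.143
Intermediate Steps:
d(h) = 4 - h
n = 2
M(A) = -7 (M(A) = -5 - 1*2 = -5 - 2 = -7)
F(Q) = -7
u(Z, R) = (-11 + Z)*(-7 + R) (u(Z, R) = (-11 + Z)*(-3 + (R - 4)) = (-11 + Z)*(-3 + (-4 + R)) = (-11 + Z)*(-7 + R))
u(-19, d(1))/F(-16) = (77 - 11*(4 - 1*1) - 7*(-19) + (4 - 1*1)*(-19))/(-7) = (77 - 11*(4 - 1) + 133 + (4 - 1)*(-19))*(-⅐) = (77 - 11*3 + 133 + 3*(-19))*(-⅐) = (77 - 33 + 133 - 57)*(-⅐) = 120*(-⅐) = -120/7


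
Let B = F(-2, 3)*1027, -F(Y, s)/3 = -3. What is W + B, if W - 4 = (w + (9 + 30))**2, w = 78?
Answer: 22936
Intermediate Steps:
F(Y, s) = 9 (F(Y, s) = -3*(-3) = 9)
W = 13693 (W = 4 + (78 + (9 + 30))**2 = 4 + (78 + 39)**2 = 4 + 117**2 = 4 + 13689 = 13693)
B = 9243 (B = 9*1027 = 9243)
W + B = 13693 + 9243 = 22936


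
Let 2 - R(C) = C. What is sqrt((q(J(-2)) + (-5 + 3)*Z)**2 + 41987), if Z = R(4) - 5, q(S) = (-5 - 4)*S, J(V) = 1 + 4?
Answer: 6*sqrt(1193) ≈ 207.24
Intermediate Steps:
R(C) = 2 - C
J(V) = 5
q(S) = -9*S
Z = -7 (Z = (2 - 1*4) - 5 = (2 - 4) - 5 = -2 - 5 = -7)
sqrt((q(J(-2)) + (-5 + 3)*Z)**2 + 41987) = sqrt((-9*5 + (-5 + 3)*(-7))**2 + 41987) = sqrt((-45 - 2*(-7))**2 + 41987) = sqrt((-45 + 14)**2 + 41987) = sqrt((-31)**2 + 41987) = sqrt(961 + 41987) = sqrt(42948) = 6*sqrt(1193)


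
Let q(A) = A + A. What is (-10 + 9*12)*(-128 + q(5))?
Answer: -11564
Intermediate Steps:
q(A) = 2*A
(-10 + 9*12)*(-128 + q(5)) = (-10 + 9*12)*(-128 + 2*5) = (-10 + 108)*(-128 + 10) = 98*(-118) = -11564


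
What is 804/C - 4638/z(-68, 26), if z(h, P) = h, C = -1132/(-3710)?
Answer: 26010417/9622 ≈ 2703.2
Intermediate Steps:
C = 566/1855 (C = -1132*(-1/3710) = 566/1855 ≈ 0.30512)
804/C - 4638/z(-68, 26) = 804/(566/1855) - 4638/(-68) = 804*(1855/566) - 4638*(-1/68) = 745710/283 + 2319/34 = 26010417/9622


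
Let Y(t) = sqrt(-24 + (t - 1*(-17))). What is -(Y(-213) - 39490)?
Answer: 39490 - 2*I*sqrt(55) ≈ 39490.0 - 14.832*I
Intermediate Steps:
Y(t) = sqrt(-7 + t) (Y(t) = sqrt(-24 + (t + 17)) = sqrt(-24 + (17 + t)) = sqrt(-7 + t))
-(Y(-213) - 39490) = -(sqrt(-7 - 213) - 39490) = -(sqrt(-220) - 39490) = -(2*I*sqrt(55) - 39490) = -(-39490 + 2*I*sqrt(55)) = 39490 - 2*I*sqrt(55)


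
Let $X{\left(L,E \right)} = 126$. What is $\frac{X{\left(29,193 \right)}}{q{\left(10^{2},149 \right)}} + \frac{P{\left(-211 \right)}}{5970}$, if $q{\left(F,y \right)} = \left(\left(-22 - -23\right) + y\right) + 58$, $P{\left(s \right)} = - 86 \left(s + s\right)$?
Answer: $\frac{2075239}{310440} \approx 6.6848$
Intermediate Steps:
$P{\left(s \right)} = - 172 s$ ($P{\left(s \right)} = - 86 \cdot 2 s = - 172 s$)
$q{\left(F,y \right)} = 59 + y$ ($q{\left(F,y \right)} = \left(\left(-22 + 23\right) + y\right) + 58 = \left(1 + y\right) + 58 = 59 + y$)
$\frac{X{\left(29,193 \right)}}{q{\left(10^{2},149 \right)}} + \frac{P{\left(-211 \right)}}{5970} = \frac{126}{59 + 149} + \frac{\left(-172\right) \left(-211\right)}{5970} = \frac{126}{208} + 36292 \cdot \frac{1}{5970} = 126 \cdot \frac{1}{208} + \frac{18146}{2985} = \frac{63}{104} + \frac{18146}{2985} = \frac{2075239}{310440}$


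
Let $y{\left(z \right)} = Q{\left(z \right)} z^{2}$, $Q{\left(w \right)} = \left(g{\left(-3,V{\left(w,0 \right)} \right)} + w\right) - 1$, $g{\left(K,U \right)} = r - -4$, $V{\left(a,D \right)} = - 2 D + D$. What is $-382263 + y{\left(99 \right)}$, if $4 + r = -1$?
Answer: $568434$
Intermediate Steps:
$r = -5$ ($r = -4 - 1 = -5$)
$V{\left(a,D \right)} = - D$
$g{\left(K,U \right)} = -1$ ($g{\left(K,U \right)} = -5 - -4 = -5 + 4 = -1$)
$Q{\left(w \right)} = -2 + w$ ($Q{\left(w \right)} = \left(-1 + w\right) - 1 = -2 + w$)
$y{\left(z \right)} = z^{2} \left(-2 + z\right)$ ($y{\left(z \right)} = \left(-2 + z\right) z^{2} = z^{2} \left(-2 + z\right)$)
$-382263 + y{\left(99 \right)} = -382263 + 99^{2} \left(-2 + 99\right) = -382263 + 9801 \cdot 97 = -382263 + 950697 = 568434$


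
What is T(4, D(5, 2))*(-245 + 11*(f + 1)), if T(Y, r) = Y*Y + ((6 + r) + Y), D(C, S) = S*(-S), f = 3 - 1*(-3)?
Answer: -3696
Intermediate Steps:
f = 6 (f = 3 + 3 = 6)
D(C, S) = -S**2
T(Y, r) = 6 + Y + r + Y**2 (T(Y, r) = Y**2 + (6 + Y + r) = 6 + Y + r + Y**2)
T(4, D(5, 2))*(-245 + 11*(f + 1)) = (6 + 4 - 1*2**2 + 4**2)*(-245 + 11*(6 + 1)) = (6 + 4 - 1*4 + 16)*(-245 + 11*7) = (6 + 4 - 4 + 16)*(-245 + 77) = 22*(-168) = -3696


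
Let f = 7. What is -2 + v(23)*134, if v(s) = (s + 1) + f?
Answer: 4152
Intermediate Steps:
v(s) = 8 + s (v(s) = (s + 1) + 7 = (1 + s) + 7 = 8 + s)
-2 + v(23)*134 = -2 + (8 + 23)*134 = -2 + 31*134 = -2 + 4154 = 4152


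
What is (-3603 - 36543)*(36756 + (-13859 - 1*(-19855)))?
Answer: -1716321792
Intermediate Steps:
(-3603 - 36543)*(36756 + (-13859 - 1*(-19855))) = -40146*(36756 + (-13859 + 19855)) = -40146*(36756 + 5996) = -40146*42752 = -1716321792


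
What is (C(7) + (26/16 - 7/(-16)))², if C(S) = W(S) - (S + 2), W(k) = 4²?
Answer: 21025/256 ≈ 82.129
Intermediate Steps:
W(k) = 16
C(S) = 14 - S (C(S) = 16 - (S + 2) = 16 - (2 + S) = 16 + (-2 - S) = 14 - S)
(C(7) + (26/16 - 7/(-16)))² = ((14 - 1*7) + (26/16 - 7/(-16)))² = ((14 - 7) + (26*(1/16) - 7*(-1/16)))² = (7 + (13/8 + 7/16))² = (7 + 33/16)² = (145/16)² = 21025/256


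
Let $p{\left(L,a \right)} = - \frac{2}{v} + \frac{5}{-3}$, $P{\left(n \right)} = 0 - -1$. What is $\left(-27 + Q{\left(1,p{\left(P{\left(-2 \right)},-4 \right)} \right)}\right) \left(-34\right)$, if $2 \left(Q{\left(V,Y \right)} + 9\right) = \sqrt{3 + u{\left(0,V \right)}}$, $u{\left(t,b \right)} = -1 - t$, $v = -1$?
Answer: $1224 - 17 \sqrt{2} \approx 1200.0$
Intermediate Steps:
$P{\left(n \right)} = 1$ ($P{\left(n \right)} = 0 + 1 = 1$)
$p{\left(L,a \right)} = \frac{1}{3}$ ($p{\left(L,a \right)} = - \frac{2}{-1} + \frac{5}{-3} = \left(-2\right) \left(-1\right) + 5 \left(- \frac{1}{3}\right) = 2 - \frac{5}{3} = \frac{1}{3}$)
$Q{\left(V,Y \right)} = -9 + \frac{\sqrt{2}}{2}$ ($Q{\left(V,Y \right)} = -9 + \frac{\sqrt{3 - 1}}{2} = -9 + \frac{\sqrt{2}}{2}$)
$\left(-27 + Q{\left(1,p{\left(P{\left(-2 \right)},-4 \right)} \right)}\right) \left(-34\right) = \left(-27 - \left(9 - \frac{\sqrt{2}}{2}\right)\right) \left(-34\right) = \left(-36 + \frac{\sqrt{2}}{2}\right) \left(-34\right) = 1224 - 17 \sqrt{2}$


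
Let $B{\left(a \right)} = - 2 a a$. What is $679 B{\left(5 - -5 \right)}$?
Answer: $-135800$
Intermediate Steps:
$B{\left(a \right)} = - 2 a^{2}$
$679 B{\left(5 - -5 \right)} = 679 \left(- 2 \left(5 - -5\right)^{2}\right) = 679 \left(- 2 \left(5 + 5\right)^{2}\right) = 679 \left(- 2 \cdot 10^{2}\right) = 679 \left(\left(-2\right) 100\right) = 679 \left(-200\right) = -135800$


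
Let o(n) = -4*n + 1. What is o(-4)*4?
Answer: 68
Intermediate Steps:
o(n) = 1 - 4*n
o(-4)*4 = (1 - 4*(-4))*4 = (1 + 16)*4 = 17*4 = 68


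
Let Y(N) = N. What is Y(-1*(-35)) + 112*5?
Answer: 595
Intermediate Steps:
Y(-1*(-35)) + 112*5 = -1*(-35) + 112*5 = 35 + 560 = 595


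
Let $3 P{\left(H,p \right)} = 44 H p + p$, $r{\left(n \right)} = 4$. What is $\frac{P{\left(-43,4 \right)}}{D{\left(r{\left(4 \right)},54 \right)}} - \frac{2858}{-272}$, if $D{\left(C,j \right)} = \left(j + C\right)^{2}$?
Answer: $\frac{3348191}{343128} \approx 9.7578$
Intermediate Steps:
$P{\left(H,p \right)} = \frac{p}{3} + \frac{44 H p}{3}$ ($P{\left(H,p \right)} = \frac{44 H p + p}{3} = \frac{p + 44 H p}{3} = \frac{p}{3} + \frac{44 H p}{3}$)
$D{\left(C,j \right)} = \left(C + j\right)^{2}$
$\frac{P{\left(-43,4 \right)}}{D{\left(r{\left(4 \right)},54 \right)}} - \frac{2858}{-272} = \frac{\frac{1}{3} \cdot 4 \left(1 + 44 \left(-43\right)\right)}{\left(4 + 54\right)^{2}} - \frac{2858}{-272} = \frac{\frac{1}{3} \cdot 4 \left(1 - 1892\right)}{58^{2}} - - \frac{1429}{136} = \frac{\frac{1}{3} \cdot 4 \left(-1891\right)}{3364} + \frac{1429}{136} = \left(- \frac{7564}{3}\right) \frac{1}{3364} + \frac{1429}{136} = - \frac{1891}{2523} + \frac{1429}{136} = \frac{3348191}{343128}$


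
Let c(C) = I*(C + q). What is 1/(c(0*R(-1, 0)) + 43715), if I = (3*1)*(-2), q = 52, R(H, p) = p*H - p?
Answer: 1/43403 ≈ 2.3040e-5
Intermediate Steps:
R(H, p) = -p + H*p (R(H, p) = H*p - p = -p + H*p)
I = -6 (I = 3*(-2) = -6)
c(C) = -312 - 6*C (c(C) = -6*(C + 52) = -6*(52 + C) = -312 - 6*C)
1/(c(0*R(-1, 0)) + 43715) = 1/((-312 - 0*0*(-1 - 1)) + 43715) = 1/((-312 - 0*0*(-2)) + 43715) = 1/((-312 - 0*0) + 43715) = 1/((-312 - 6*0) + 43715) = 1/((-312 + 0) + 43715) = 1/(-312 + 43715) = 1/43403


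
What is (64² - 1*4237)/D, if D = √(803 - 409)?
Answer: -141*√394/394 ≈ -7.1035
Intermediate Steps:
D = √394 ≈ 19.849
(64² - 1*4237)/D = (64² - 1*4237)/(√394) = (4096 - 4237)*(√394/394) = -141*√394/394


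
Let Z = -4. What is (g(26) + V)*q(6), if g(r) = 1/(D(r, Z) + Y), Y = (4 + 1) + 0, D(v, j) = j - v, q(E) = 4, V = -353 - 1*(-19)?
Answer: -33404/25 ≈ -1336.2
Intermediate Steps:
V = -334 (V = -353 + 19 = -334)
Y = 5 (Y = 5 + 0 = 5)
g(r) = 1/(1 - r) (g(r) = 1/((-4 - r) + 5) = 1/(1 - r))
(g(26) + V)*q(6) = (-1/(-1 + 26) - 334)*4 = (-1/25 - 334)*4 = -8351/25*4 = -33404/25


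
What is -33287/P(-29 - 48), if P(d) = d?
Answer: 33287/77 ≈ 432.30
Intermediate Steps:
-33287/P(-29 - 48) = -33287/(-29 - 48) = -33287/(-77) = -33287*(-1/77) = 33287/77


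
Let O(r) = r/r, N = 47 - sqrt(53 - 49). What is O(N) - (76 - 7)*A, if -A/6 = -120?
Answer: -49679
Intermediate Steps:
A = 720 (A = -6*(-120) = 720)
N = 45 (N = 47 - sqrt(4) = 47 - 1*2 = 47 - 2 = 45)
O(r) = 1
O(N) - (76 - 7)*A = 1 - (76 - 7)*720 = 1 - 69*720 = 1 - 1*49680 = 1 - 49680 = -49679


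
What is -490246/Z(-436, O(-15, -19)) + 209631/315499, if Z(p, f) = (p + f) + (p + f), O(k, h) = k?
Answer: 77430604958/142290049 ≈ 544.17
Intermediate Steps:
Z(p, f) = 2*f + 2*p (Z(p, f) = (f + p) + (f + p) = 2*f + 2*p)
-490246/Z(-436, O(-15, -19)) + 209631/315499 = -490246/(2*(-15) + 2*(-436)) + 209631/315499 = -490246/(-30 - 872) + 209631*(1/315499) = -490246/(-902) + 209631/315499 = -490246*(-1/902) + 209631/315499 = 245123/451 + 209631/315499 = 77430604958/142290049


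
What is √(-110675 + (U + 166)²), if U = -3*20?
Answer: I*√99439 ≈ 315.34*I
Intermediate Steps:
U = -60
√(-110675 + (U + 166)²) = √(-110675 + (-60 + 166)²) = √(-110675 + 106²) = √(-110675 + 11236) = √(-99439) = I*√99439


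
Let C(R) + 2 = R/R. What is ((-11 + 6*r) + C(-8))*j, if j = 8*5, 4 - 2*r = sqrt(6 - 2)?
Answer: -240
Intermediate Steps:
r = 1 (r = 2 - sqrt(6 - 2)/2 = 2 - sqrt(4)/2 = 2 - 1/2*2 = 2 - 1 = 1)
j = 40
C(R) = -1 (C(R) = -2 + R/R = -2 + 1 = -1)
((-11 + 6*r) + C(-8))*j = ((-11 + 6*1) - 1)*40 = ((-11 + 6) - 1)*40 = (-5 - 1)*40 = -6*40 = -240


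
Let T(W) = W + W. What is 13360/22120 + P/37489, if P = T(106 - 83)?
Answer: 12546764/20731417 ≈ 0.60521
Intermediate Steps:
T(W) = 2*W
P = 46 (P = 2*(106 - 83) = 2*23 = 46)
13360/22120 + P/37489 = 13360/22120 + 46/37489 = 13360*(1/22120) + 46*(1/37489) = 334/553 + 46/37489 = 12546764/20731417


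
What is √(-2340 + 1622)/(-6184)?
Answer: -I*√718/6184 ≈ -0.004333*I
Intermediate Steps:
√(-2340 + 1622)/(-6184) = √(-718)*(-1/6184) = (I*√718)*(-1/6184) = -I*√718/6184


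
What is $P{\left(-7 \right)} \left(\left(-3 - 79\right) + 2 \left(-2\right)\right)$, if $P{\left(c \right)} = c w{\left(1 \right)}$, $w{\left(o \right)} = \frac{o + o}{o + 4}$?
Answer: $\frac{1204}{5} \approx 240.8$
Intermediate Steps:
$w{\left(o \right)} = \frac{2 o}{4 + o}$
$P{\left(c \right)} = \frac{2 c}{5}$ ($P{\left(c \right)} = c 2 \cdot 1 \frac{1}{4 + 1} = c 2 \cdot 1 \cdot \frac{1}{5} = c \frac{2}{5} = \frac{2 c}{5}$)
$P{\left(-7 \right)} \left(\left(-3 - 79\right) + 2 \left(-2\right)\right) = \frac{2}{5} \left(-7\right) \left(\left(-3 - 79\right) + 2 \left(-2\right)\right) = - \frac{14 \left(-82 - 4\right)}{5} = \left(- \frac{14}{5}\right) \left(-86\right) = \frac{1204}{5}$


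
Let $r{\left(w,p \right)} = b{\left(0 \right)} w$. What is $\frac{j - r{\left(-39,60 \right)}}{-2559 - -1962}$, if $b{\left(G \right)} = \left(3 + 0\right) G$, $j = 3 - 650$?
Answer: $\frac{647}{597} \approx 1.0838$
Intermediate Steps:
$j = -647$ ($j = 3 - 650 = -647$)
$b{\left(G \right)} = 3 G$
$r{\left(w,p \right)} = 0$ ($r{\left(w,p \right)} = 3 \cdot 0 w = 0 w = 0$)
$\frac{j - r{\left(-39,60 \right)}}{-2559 - -1962} = \frac{-647 - 0}{-2559 - -1962} = \frac{-647 + 0}{-2559 + 1962} = - \frac{647}{-597} = \left(-647\right) \left(- \frac{1}{597}\right) = \frac{647}{597}$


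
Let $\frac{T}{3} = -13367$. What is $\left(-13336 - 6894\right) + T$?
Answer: $-60331$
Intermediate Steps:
$T = -40101$ ($T = 3 \left(-13367\right) = -40101$)
$\left(-13336 - 6894\right) + T = \left(-13336 - 6894\right) - 40101 = -20230 - 40101 = -60331$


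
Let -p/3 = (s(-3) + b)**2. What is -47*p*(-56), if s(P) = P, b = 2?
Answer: -7896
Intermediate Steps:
p = -3 (p = -3*(-3 + 2)**2 = -3*(-1)**2 = -3*1 = -3)
-47*p*(-56) = -47*(-3)*(-56) = 141*(-56) = -7896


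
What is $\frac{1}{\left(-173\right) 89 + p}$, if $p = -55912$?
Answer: $- \frac{1}{71309} \approx -1.4023 \cdot 10^{-5}$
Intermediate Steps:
$\frac{1}{\left(-173\right) 89 + p} = \frac{1}{\left(-173\right) 89 - 55912} = \frac{1}{-15397 - 55912} = \frac{1}{-71309} = - \frac{1}{71309}$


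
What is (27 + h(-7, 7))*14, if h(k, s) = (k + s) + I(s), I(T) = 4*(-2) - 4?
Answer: 210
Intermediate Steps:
I(T) = -12 (I(T) = -8 - 4 = -12)
h(k, s) = -12 + k + s (h(k, s) = (k + s) - 12 = -12 + k + s)
(27 + h(-7, 7))*14 = (27 + (-12 - 7 + 7))*14 = (27 - 12)*14 = 15*14 = 210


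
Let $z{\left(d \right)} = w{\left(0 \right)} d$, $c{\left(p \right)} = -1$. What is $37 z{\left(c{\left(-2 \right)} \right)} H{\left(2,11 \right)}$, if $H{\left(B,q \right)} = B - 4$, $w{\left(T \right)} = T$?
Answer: $0$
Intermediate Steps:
$H{\left(B,q \right)} = -4 + B$
$z{\left(d \right)} = 0$ ($z{\left(d \right)} = 0 d = 0$)
$37 z{\left(c{\left(-2 \right)} \right)} H{\left(2,11 \right)} = 37 \cdot 0 \left(-4 + 2\right) = 0 \left(-2\right) = 0$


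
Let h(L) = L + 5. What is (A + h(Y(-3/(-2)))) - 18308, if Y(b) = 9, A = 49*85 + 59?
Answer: -14070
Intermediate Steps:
A = 4224 (A = 4165 + 59 = 4224)
h(L) = 5 + L
(A + h(Y(-3/(-2)))) - 18308 = (4224 + (5 + 9)) - 18308 = (4224 + 14) - 18308 = 4238 - 18308 = -14070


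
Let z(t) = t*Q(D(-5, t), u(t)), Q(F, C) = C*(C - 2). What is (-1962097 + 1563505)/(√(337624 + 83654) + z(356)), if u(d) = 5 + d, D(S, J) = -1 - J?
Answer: -9194968180224/1064322641747129 + 199296*√421278/1064322641747129 ≈ -0.0086391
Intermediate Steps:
Q(F, C) = C*(-2 + C)
z(t) = t*(3 + t)*(5 + t) (z(t) = t*((5 + t)*(-2 + (5 + t))) = t*((5 + t)*(3 + t)) = t*((3 + t)*(5 + t)) = t*(3 + t)*(5 + t))
(-1962097 + 1563505)/(√(337624 + 83654) + z(356)) = (-1962097 + 1563505)/(√(337624 + 83654) + 356*(3 + 356)*(5 + 356)) = -398592/(√421278 + 356*359*361) = -398592/(√421278 + 46137244) = -398592/(46137244 + √421278)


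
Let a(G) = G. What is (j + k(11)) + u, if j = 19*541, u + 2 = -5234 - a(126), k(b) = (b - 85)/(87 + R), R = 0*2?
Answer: 427705/87 ≈ 4916.1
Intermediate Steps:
R = 0
k(b) = -85/87 + b/87 (k(b) = (b - 85)/(87 + 0) = (-85 + b)/87 = (-85 + b)*(1/87) = -85/87 + b/87)
u = -5362 (u = -2 + (-5234 - 1*126) = -2 + (-5234 - 126) = -2 - 5360 = -5362)
j = 10279
(j + k(11)) + u = (10279 + (-85/87 + (1/87)*11)) - 5362 = (10279 + (-85/87 + 11/87)) - 5362 = (10279 - 74/87) - 5362 = 894199/87 - 5362 = 427705/87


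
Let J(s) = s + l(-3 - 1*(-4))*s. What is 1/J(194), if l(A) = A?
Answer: 1/388 ≈ 0.0025773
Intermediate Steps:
J(s) = 2*s (J(s) = s + (-3 - 1*(-4))*s = s + (-3 + 4)*s = s + 1*s = s + s = 2*s)
1/J(194) = 1/(2*194) = 1/388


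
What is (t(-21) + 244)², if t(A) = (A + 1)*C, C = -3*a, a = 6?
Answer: 364816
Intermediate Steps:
C = -18 (C = -3*6 = -18)
t(A) = -18 - 18*A (t(A) = (A + 1)*(-18) = (1 + A)*(-18) = -18 - 18*A)
(t(-21) + 244)² = ((-18 - 18*(-21)) + 244)² = ((-18 + 378) + 244)² = (360 + 244)² = 604² = 364816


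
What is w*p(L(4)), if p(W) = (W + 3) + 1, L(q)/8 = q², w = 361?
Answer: 47652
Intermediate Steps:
L(q) = 8*q²
p(W) = 4 + W (p(W) = (3 + W) + 1 = 4 + W)
w*p(L(4)) = 361*(4 + 8*4²) = 361*(4 + 8*16) = 361*(4 + 128) = 361*132 = 47652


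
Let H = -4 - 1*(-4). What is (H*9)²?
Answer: 0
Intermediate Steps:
H = 0 (H = -4 + 4 = 0)
(H*9)² = (0*9)² = 0² = 0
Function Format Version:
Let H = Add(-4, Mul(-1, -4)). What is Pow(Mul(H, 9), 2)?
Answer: 0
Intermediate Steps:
H = 0 (H = Add(-4, 4) = 0)
Pow(Mul(H, 9), 2) = Pow(Mul(0, 9), 2) = Pow(0, 2) = 0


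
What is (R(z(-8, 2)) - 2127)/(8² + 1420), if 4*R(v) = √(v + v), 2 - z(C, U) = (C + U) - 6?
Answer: -2127/1484 + √7/2968 ≈ -1.4324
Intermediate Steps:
z(C, U) = 8 - C - U (z(C, U) = 2 - ((C + U) - 6) = 2 - (-6 + C + U) = 2 + (6 - C - U) = 8 - C - U)
R(v) = √2*√v/4 (R(v) = √(v + v)/4 = √(2*v)/4 = (√2*√v)/4 = √2*√v/4)
(R(z(-8, 2)) - 2127)/(8² + 1420) = (√2*√(8 - 1*(-8) - 1*2)/4 - 2127)/(8² + 1420) = (√2*√(8 + 8 - 2)/4 - 2127)/(64 + 1420) = (√2*√14/4 - 2127)/1484 = (√7/2 - 2127)*(1/1484) = (-2127 + √7/2)*(1/1484) = -2127/1484 + √7/2968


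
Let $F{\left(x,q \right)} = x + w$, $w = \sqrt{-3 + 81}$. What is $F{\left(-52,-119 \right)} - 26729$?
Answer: $-26781 + \sqrt{78} \approx -26772.0$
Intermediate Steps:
$w = \sqrt{78} \approx 8.8318$
$F{\left(x,q \right)} = x + \sqrt{78}$
$F{\left(-52,-119 \right)} - 26729 = \left(-52 + \sqrt{78}\right) - 26729 = -26781 + \sqrt{78}$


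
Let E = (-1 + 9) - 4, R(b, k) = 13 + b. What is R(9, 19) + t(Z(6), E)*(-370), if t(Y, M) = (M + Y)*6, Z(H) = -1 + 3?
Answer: -13298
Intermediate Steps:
Z(H) = 2
E = 4 (E = 8 - 4 = 4)
t(Y, M) = 6*M + 6*Y
R(9, 19) + t(Z(6), E)*(-370) = (13 + 9) + (6*4 + 6*2)*(-370) = 22 + (24 + 12)*(-370) = 22 + 36*(-370) = 22 - 13320 = -13298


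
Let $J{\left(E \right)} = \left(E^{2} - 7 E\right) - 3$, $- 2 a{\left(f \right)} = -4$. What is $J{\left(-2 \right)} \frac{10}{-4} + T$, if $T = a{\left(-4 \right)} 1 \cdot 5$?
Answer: $- \frac{55}{2} \approx -27.5$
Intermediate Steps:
$a{\left(f \right)} = 2$ ($a{\left(f \right)} = \left(- \frac{1}{2}\right) \left(-4\right) = 2$)
$J{\left(E \right)} = -3 + E^{2} - 7 E$
$T = 10$ ($T = 2 \cdot 1 \cdot 5 = 2 \cdot 5 = 10$)
$J{\left(-2 \right)} \frac{10}{-4} + T = \left(-3 + \left(-2\right)^{2} - -14\right) \frac{10}{-4} + 10 = \left(-3 + 4 + 14\right) 10 \left(- \frac{1}{4}\right) + 10 = 15 \left(- \frac{5}{2}\right) + 10 = - \frac{75}{2} + 10 = - \frac{55}{2}$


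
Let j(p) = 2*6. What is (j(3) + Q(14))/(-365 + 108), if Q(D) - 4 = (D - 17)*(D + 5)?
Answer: 41/257 ≈ 0.15953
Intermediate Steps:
j(p) = 12
Q(D) = 4 + (-17 + D)*(5 + D) (Q(D) = 4 + (D - 17)*(D + 5) = 4 + (-17 + D)*(5 + D))
(j(3) + Q(14))/(-365 + 108) = (12 + (-81 + 14**2 - 12*14))/(-365 + 108) = (12 + (-81 + 196 - 168))/(-257) = (12 - 53)*(-1/257) = -41*(-1/257) = 41/257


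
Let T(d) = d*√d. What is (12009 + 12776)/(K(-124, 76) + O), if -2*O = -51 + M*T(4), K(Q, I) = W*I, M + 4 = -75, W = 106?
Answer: 9914/3359 ≈ 2.9515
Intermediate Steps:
T(d) = d^(3/2)
M = -79 (M = -4 - 75 = -79)
K(Q, I) = 106*I
O = 683/2 (O = -(-51 - 79*4^(3/2))/2 = -(-51 - 79*8)/2 = -(-51 - 632)/2 = -½*(-683) = 683/2 ≈ 341.50)
(12009 + 12776)/(K(-124, 76) + O) = (12009 + 12776)/(106*76 + 683/2) = 24785/(8056 + 683/2) = 24785/(16795/2) = 24785*(2/16795) = 9914/3359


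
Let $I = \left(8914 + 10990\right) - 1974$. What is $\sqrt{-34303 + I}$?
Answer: $i \sqrt{16373} \approx 127.96 i$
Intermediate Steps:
$I = 17930$ ($I = 19904 - 1974 = 17930$)
$\sqrt{-34303 + I} = \sqrt{-34303 + 17930} = \sqrt{-16373} = i \sqrt{16373}$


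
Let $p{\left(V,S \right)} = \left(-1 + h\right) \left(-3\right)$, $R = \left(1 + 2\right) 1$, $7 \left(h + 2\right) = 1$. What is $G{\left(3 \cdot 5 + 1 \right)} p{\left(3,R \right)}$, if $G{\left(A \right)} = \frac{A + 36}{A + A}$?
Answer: $\frac{195}{14} \approx 13.929$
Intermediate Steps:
$h = - \frac{13}{7}$ ($h = -2 + \frac{1}{7} \cdot 1 = -2 + \frac{1}{7} = - \frac{13}{7} \approx -1.8571$)
$G{\left(A \right)} = \frac{36 + A}{2 A}$
$R = 3$ ($R = 3 \cdot 1 = 3$)
$p{\left(V,S \right)} = \frac{60}{7}$ ($p{\left(V,S \right)} = \left(-1 - \frac{13}{7}\right) \left(-3\right) = \left(- \frac{20}{7}\right) \left(-3\right) = \frac{60}{7}$)
$G{\left(3 \cdot 5 + 1 \right)} p{\left(3,R \right)} = \frac{36 + \left(3 \cdot 5 + 1\right)}{2 \left(3 \cdot 5 + 1\right)} \frac{60}{7} = \frac{36 + \left(15 + 1\right)}{2 \left(15 + 1\right)} \frac{60}{7} = \frac{36 + 16}{2 \cdot 16} \cdot \frac{60}{7} = \frac{1}{2} \cdot \frac{1}{16} \cdot 52 \cdot \frac{60}{7} = \frac{13}{8} \cdot \frac{60}{7} = \frac{195}{14}$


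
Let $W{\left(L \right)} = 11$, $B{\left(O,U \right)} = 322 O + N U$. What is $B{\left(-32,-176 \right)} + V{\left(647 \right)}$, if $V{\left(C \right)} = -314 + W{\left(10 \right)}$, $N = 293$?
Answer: $-62175$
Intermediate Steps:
$B{\left(O,U \right)} = 293 U + 322 O$ ($B{\left(O,U \right)} = 322 O + 293 U = 293 U + 322 O$)
$V{\left(C \right)} = -303$ ($V{\left(C \right)} = -314 + 11 = -303$)
$B{\left(-32,-176 \right)} + V{\left(647 \right)} = \left(293 \left(-176\right) + 322 \left(-32\right)\right) - 303 = \left(-51568 - 10304\right) - 303 = -61872 - 303 = -62175$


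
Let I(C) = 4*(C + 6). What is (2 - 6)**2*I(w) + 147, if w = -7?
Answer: 83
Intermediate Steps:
I(C) = 24 + 4*C (I(C) = 4*(6 + C) = 24 + 4*C)
(2 - 6)**2*I(w) + 147 = (2 - 6)**2*(24 + 4*(-7)) + 147 = (-4)**2*(24 - 28) + 147 = 16*(-4) + 147 = -64 + 147 = 83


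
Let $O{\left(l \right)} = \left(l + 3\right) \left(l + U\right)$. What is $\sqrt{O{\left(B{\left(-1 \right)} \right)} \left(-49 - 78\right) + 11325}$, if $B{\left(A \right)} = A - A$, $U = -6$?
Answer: $\sqrt{13611} \approx 116.67$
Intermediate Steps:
$B{\left(A \right)} = 0$
$O{\left(l \right)} = \left(-6 + l\right) \left(3 + l\right)$ ($O{\left(l \right)} = \left(l + 3\right) \left(l - 6\right) = \left(3 + l\right) \left(-6 + l\right) = \left(-6 + l\right) \left(3 + l\right)$)
$\sqrt{O{\left(B{\left(-1 \right)} \right)} \left(-49 - 78\right) + 11325} = \sqrt{\left(-18 + 0^{2} - 0\right) \left(-49 - 78\right) + 11325} = \sqrt{\left(-18 + 0 + 0\right) \left(-127\right) + 11325} = \sqrt{\left(-18\right) \left(-127\right) + 11325} = \sqrt{2286 + 11325} = \sqrt{13611}$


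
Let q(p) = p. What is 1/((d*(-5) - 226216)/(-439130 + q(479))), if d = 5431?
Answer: 146217/84457 ≈ 1.7313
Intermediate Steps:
1/((d*(-5) - 226216)/(-439130 + q(479))) = 1/((5431*(-5) - 226216)/(-439130 + 479)) = 1/((-27155 - 226216)/(-438651)) = 1/(-253371*(-1/438651)) = 1/(84457/146217) = 146217/84457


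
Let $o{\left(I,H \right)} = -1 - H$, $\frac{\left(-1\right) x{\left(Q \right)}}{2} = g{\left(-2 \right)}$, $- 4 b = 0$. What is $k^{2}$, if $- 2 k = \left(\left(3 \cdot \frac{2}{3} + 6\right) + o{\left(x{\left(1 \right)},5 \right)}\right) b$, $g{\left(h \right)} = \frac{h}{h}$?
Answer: $0$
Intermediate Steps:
$b = 0$ ($b = \left(- \frac{1}{4}\right) 0 = 0$)
$g{\left(h \right)} = 1$
$x{\left(Q \right)} = -2$ ($x{\left(Q \right)} = \left(-2\right) 1 = -2$)
$k = 0$ ($k = - \frac{\left(\left(3 \cdot \frac{2}{3} + 6\right) - 6\right) 0}{2} = - \frac{\left(\left(2 + 6\right) - 6\right) 0}{2} = - \frac{\left(8 - 6\right) 0}{2} = - \frac{2 \cdot 0}{2} = \left(- \frac{1}{2}\right) 0 = 0$)
$k^{2} = 0^{2} = 0$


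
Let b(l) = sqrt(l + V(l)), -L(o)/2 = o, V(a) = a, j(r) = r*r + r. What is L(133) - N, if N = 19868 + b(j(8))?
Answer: -20146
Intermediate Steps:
j(r) = r + r**2 (j(r) = r**2 + r = r + r**2)
L(o) = -2*o
b(l) = sqrt(2)*sqrt(l) (b(l) = sqrt(l + l) = sqrt(2*l) = sqrt(2)*sqrt(l))
N = 19880 (N = 19868 + sqrt(2)*sqrt(8*(1 + 8)) = 19868 + sqrt(2)*sqrt(8*9) = 19868 + sqrt(2)*sqrt(72) = 19868 + sqrt(2)*(6*sqrt(2)) = 19868 + 12 = 19880)
L(133) - N = -2*133 - 1*19880 = -266 - 19880 = -20146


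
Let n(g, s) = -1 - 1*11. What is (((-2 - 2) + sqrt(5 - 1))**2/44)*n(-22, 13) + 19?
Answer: 197/11 ≈ 17.909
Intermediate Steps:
n(g, s) = -12 (n(g, s) = -1 - 11 = -12)
(((-2 - 2) + sqrt(5 - 1))**2/44)*n(-22, 13) + 19 = (((-2 - 2) + sqrt(5 - 1))**2/44)*(-12) + 19 = ((-4 + sqrt(4))**2*(1/44))*(-12) + 19 = ((-4 + 2)**2*(1/44))*(-12) + 19 = ((-2)**2*(1/44))*(-12) + 19 = (4*(1/44))*(-12) + 19 = (1/11)*(-12) + 19 = -12/11 + 19 = 197/11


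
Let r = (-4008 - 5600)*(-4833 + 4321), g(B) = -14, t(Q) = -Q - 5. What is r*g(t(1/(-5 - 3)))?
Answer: -68870144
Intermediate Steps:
t(Q) = -5 - Q
r = 4919296 (r = -9608*(-512) = 4919296)
r*g(t(1/(-5 - 3))) = 4919296*(-14) = -68870144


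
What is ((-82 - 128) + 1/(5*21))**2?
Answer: 486158401/11025 ≈ 44096.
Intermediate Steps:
((-82 - 128) + 1/(5*21))**2 = (-210 + 1/105)**2 = (-22049/105)**2 = 486158401/11025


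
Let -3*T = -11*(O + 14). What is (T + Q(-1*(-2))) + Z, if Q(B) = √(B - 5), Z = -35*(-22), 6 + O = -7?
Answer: 2321/3 + I*√3 ≈ 773.67 + 1.732*I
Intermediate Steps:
O = -13 (O = -6 - 7 = -13)
T = 11/3 (T = -(-11)*(-13 + 14)/3 = -(-11)/3 = -⅓*(-11) = 11/3 ≈ 3.6667)
Z = 770
Q(B) = √(-5 + B)
(T + Q(-1*(-2))) + Z = (11/3 + √(-5 - 1*(-2))) + 770 = (11/3 + √(-5 + 2)) + 770 = (11/3 + √(-3)) + 770 = (11/3 + I*√3) + 770 = 2321/3 + I*√3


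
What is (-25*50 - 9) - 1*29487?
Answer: -30746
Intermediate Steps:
(-25*50 - 9) - 1*29487 = (-1250 - 9) - 29487 = -1259 - 29487 = -30746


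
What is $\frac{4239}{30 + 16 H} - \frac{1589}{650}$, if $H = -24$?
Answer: $- \frac{276488}{19175} \approx -14.419$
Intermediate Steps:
$\frac{4239}{30 + 16 H} - \frac{1589}{650} = \frac{4239}{30 + 16 \left(-24\right)} - \frac{1589}{650} = \frac{4239}{30 - 384} - \frac{1589}{650} = \frac{4239}{-354} - \frac{1589}{650} = 4239 \left(- \frac{1}{354}\right) - \frac{1589}{650} = - \frac{1413}{118} - \frac{1589}{650} = - \frac{276488}{19175}$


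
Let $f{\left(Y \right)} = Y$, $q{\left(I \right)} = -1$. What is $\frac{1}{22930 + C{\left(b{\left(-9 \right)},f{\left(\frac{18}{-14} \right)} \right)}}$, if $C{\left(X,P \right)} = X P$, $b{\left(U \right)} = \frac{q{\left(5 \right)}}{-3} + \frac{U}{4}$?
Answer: $\frac{28}{642109} \approx 4.3606 \cdot 10^{-5}$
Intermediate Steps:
$b{\left(U \right)} = \frac{1}{3} + \frac{U}{4}$ ($b{\left(U \right)} = - \frac{1}{-3} + \frac{U}{4} = \left(-1\right) \left(- \frac{1}{3}\right) + U \frac{1}{4} = \frac{1}{3} + \frac{U}{4}$)
$C{\left(X,P \right)} = P X$
$\frac{1}{22930 + C{\left(b{\left(-9 \right)},f{\left(\frac{18}{-14} \right)} \right)}} = \frac{1}{22930 + \frac{18}{-14} \left(\frac{1}{3} + \frac{1}{4} \left(-9\right)\right)} = \frac{1}{22930 + 18 \left(- \frac{1}{14}\right) \left(\frac{1}{3} - \frac{9}{4}\right)} = \frac{1}{22930 - - \frac{69}{28}} = \frac{1}{22930 + \frac{69}{28}} = \frac{1}{\frac{642109}{28}} = \frac{28}{642109}$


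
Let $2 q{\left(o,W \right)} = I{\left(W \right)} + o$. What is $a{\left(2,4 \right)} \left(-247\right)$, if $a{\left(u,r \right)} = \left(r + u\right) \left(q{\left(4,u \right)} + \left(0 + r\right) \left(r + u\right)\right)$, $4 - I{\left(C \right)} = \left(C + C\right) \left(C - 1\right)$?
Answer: $-38532$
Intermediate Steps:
$I{\left(C \right)} = 4 - 2 C \left(-1 + C\right)$ ($I{\left(C \right)} = 4 - \left(C + C\right) \left(C - 1\right) = 4 - 2 C \left(-1 + C\right)$)
$q{\left(o,W \right)} = 2 + W + \frac{o}{2} - W^{2}$ ($q{\left(o,W \right)} = \frac{\left(4 - 2 W^{2} + 2 W\right) + o}{2} = \frac{4 + o - 2 W^{2} + 2 W}{2} = 2 + W + \frac{o}{2} - W^{2}$)
$a{\left(u,r \right)} = \left(r + u\right) \left(4 + u - u^{2} + r \left(r + u\right)\right)$ ($a{\left(u,r \right)} = \left(r + u\right) \left(\left(2 + u + \frac{1}{2} \cdot 4 - u^{2}\right) + \left(0 + r\right) \left(r + u\right)\right) = \left(r + u\right) \left(\left(2 + u + 2 - u^{2}\right) + r \left(r + u\right)\right) = \left(r + u\right) \left(\left(4 + u - u^{2}\right) + r \left(r + u\right)\right) = \left(r + u\right) \left(4 + u - u^{2} + r \left(r + u\right)\right)$)
$a{\left(2,4 \right)} \left(-247\right) = \left(4^{3} + 2^{2} - 2^{3} + 4 \cdot 4 + 4 \cdot 2 + 4 \cdot 2 + 2 \cdot 2 \cdot 4^{2}\right) \left(-247\right) = \left(64 + 4 - 8 + 16 + 8 + 8 + 2 \cdot 2 \cdot 16\right) \left(-247\right) = \left(64 + 4 - 8 + 16 + 8 + 8 + 64\right) \left(-247\right) = 156 \left(-247\right) = -38532$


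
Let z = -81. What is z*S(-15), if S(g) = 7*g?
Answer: 8505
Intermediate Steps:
z*S(-15) = -567*(-15) = -81*(-105) = 8505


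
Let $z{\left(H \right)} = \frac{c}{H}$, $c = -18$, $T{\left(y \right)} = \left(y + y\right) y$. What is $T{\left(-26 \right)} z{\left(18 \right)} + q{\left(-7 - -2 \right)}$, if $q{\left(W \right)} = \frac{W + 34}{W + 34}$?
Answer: $-1351$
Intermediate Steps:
$T{\left(y \right)} = 2 y^{2}$ ($T{\left(y \right)} = 2 y y = 2 y^{2}$)
$z{\left(H \right)} = - \frac{18}{H}$
$q{\left(W \right)} = 1$ ($q{\left(W \right)} = \frac{34 + W}{34 + W} = 1$)
$T{\left(-26 \right)} z{\left(18 \right)} + q{\left(-7 - -2 \right)} = 2 \left(-26\right)^{2} \left(- \frac{18}{18}\right) + 1 = 2 \cdot 676 \left(\left(-18\right) \frac{1}{18}\right) + 1 = 1352 \left(-1\right) + 1 = -1352 + 1 = -1351$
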